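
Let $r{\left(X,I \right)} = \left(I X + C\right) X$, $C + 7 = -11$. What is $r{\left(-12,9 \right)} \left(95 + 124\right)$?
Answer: $331128$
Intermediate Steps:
$C = -18$ ($C = -7 - 11 = -18$)
$r{\left(X,I \right)} = X \left(-18 + I X\right)$ ($r{\left(X,I \right)} = \left(I X - 18\right) X = \left(-18 + I X\right) X = X \left(-18 + I X\right)$)
$r{\left(-12,9 \right)} \left(95 + 124\right) = - 12 \left(-18 + 9 \left(-12\right)\right) \left(95 + 124\right) = - 12 \left(-18 - 108\right) 219 = \left(-12\right) \left(-126\right) 219 = 1512 \cdot 219 = 331128$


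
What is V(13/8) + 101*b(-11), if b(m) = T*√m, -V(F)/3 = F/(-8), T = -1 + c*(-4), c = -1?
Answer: 39/64 + 303*I*√11 ≈ 0.60938 + 1004.9*I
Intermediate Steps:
T = 3 (T = -1 - 1*(-4) = -1 + 4 = 3)
V(F) = 3*F/8 (V(F) = -3*F/(-8) = -3*F*(-1)/8 = -(-3)*F/8 = 3*F/8)
b(m) = 3*√m
V(13/8) + 101*b(-11) = 3*(13/8)/8 + 101*(3*√(-11)) = 3*(13*(⅛))/8 + 101*(3*(I*√11)) = (3/8)*(13/8) + 101*(3*I*√11) = 39/64 + 303*I*√11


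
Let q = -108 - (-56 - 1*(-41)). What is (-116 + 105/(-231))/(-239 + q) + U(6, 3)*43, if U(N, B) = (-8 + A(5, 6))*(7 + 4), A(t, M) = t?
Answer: -5180907/3652 ≈ -1418.6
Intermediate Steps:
U(N, B) = -33 (U(N, B) = (-8 + 5)*(7 + 4) = -3*11 = -33)
q = -93 (q = -108 - (-56 + 41) = -108 - 1*(-15) = -108 + 15 = -93)
(-116 + 105/(-231))/(-239 + q) + U(6, 3)*43 = (-116 + 105/(-231))/(-239 - 93) - 33*43 = (-116 + 105*(-1/231))/(-332) - 1419 = (-116 - 5/11)*(-1/332) - 1419 = -1281/11*(-1/332) - 1419 = 1281/3652 - 1419 = -5180907/3652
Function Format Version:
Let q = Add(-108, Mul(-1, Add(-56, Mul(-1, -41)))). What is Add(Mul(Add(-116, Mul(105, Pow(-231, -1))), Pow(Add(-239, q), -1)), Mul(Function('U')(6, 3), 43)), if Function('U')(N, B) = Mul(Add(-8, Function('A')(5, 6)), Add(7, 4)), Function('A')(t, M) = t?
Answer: Rational(-5180907, 3652) ≈ -1418.6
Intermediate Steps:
Function('U')(N, B) = -33 (Function('U')(N, B) = Mul(Add(-8, 5), Add(7, 4)) = Mul(-3, 11) = -33)
q = -93 (q = Add(-108, Mul(-1, Add(-56, 41))) = Add(-108, Mul(-1, -15)) = Add(-108, 15) = -93)
Add(Mul(Add(-116, Mul(105, Pow(-231, -1))), Pow(Add(-239, q), -1)), Mul(Function('U')(6, 3), 43)) = Add(Mul(Add(-116, Mul(105, Pow(-231, -1))), Pow(Add(-239, -93), -1)), Mul(-33, 43)) = Add(Mul(Add(-116, Mul(105, Rational(-1, 231))), Pow(-332, -1)), -1419) = Add(Mul(Add(-116, Rational(-5, 11)), Rational(-1, 332)), -1419) = Add(Mul(Rational(-1281, 11), Rational(-1, 332)), -1419) = Add(Rational(1281, 3652), -1419) = Rational(-5180907, 3652)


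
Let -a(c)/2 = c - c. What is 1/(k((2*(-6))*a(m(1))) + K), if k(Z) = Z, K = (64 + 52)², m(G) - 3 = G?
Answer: 1/13456 ≈ 7.4316e-5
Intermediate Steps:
m(G) = 3 + G
a(c) = 0 (a(c) = -2*(c - c) = -2*0 = 0)
K = 13456 (K = 116² = 13456)
1/(k((2*(-6))*a(m(1))) + K) = 1/((2*(-6))*0 + 13456) = 1/(-12*0 + 13456) = 1/(0 + 13456) = 1/13456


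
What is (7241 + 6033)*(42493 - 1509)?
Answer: 544021616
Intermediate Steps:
(7241 + 6033)*(42493 - 1509) = 13274*40984 = 544021616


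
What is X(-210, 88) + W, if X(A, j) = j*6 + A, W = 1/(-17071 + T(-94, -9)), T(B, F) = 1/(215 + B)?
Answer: 656857499/2065590 ≈ 318.00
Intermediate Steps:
W = -121/2065590 (W = 1/(-17071 + 1/(215 - 94)) = 1/(-17071 + 1/121) = 1/(-2065590/121) = -121/2065590 ≈ -5.8579e-5)
X(A, j) = A + 6*j (X(A, j) = 6*j + A = A + 6*j)
X(-210, 88) + W = (-210 + 6*88) - 121/2065590 = (-210 + 528) - 121/2065590 = 318 - 121/2065590 = 656857499/2065590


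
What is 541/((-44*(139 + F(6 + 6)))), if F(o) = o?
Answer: -541/6644 ≈ -0.081427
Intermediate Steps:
541/((-44*(139 + F(6 + 6)))) = 541/((-44*(139 + (6 + 6)))) = 541/((-44*(139 + 12))) = 541/((-44*151)) = 541/(-6644) = 541*(-1/6644) = -541/6644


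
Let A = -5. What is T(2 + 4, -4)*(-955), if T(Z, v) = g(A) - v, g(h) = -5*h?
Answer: -27695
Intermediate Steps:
T(Z, v) = 25 - v (T(Z, v) = -5*(-5) - v = 25 - v)
T(2 + 4, -4)*(-955) = (25 - 1*(-4))*(-955) = (25 + 4)*(-955) = 29*(-955) = -27695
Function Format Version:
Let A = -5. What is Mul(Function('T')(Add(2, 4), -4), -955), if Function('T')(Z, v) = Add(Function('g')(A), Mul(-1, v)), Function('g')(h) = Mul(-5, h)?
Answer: -27695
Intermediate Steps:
Function('T')(Z, v) = Add(25, Mul(-1, v)) (Function('T')(Z, v) = Add(Mul(-5, -5), Mul(-1, v)) = Add(25, Mul(-1, v)))
Mul(Function('T')(Add(2, 4), -4), -955) = Mul(Add(25, Mul(-1, -4)), -955) = Mul(Add(25, 4), -955) = Mul(29, -955) = -27695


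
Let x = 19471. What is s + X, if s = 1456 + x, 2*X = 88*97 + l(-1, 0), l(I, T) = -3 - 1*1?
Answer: 25193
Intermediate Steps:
l(I, T) = -4 (l(I, T) = -3 - 1 = -4)
X = 4266 (X = (88*97 - 4)/2 = (8536 - 4)/2 = (½)*8532 = 4266)
s = 20927 (s = 1456 + 19471 = 20927)
s + X = 20927 + 4266 = 25193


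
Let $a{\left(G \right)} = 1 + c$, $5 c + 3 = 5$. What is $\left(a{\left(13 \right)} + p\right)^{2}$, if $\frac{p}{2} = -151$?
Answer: $\frac{2259009}{25} \approx 90360.0$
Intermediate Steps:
$c = \frac{2}{5}$ ($c = - \frac{3}{5} + \frac{1}{5} \cdot 5 = - \frac{3}{5} + 1 = \frac{2}{5} \approx 0.4$)
$a{\left(G \right)} = \frac{7}{5}$ ($a{\left(G \right)} = 1 + \frac{2}{5} = \frac{7}{5}$)
$p = -302$ ($p = 2 \left(-151\right) = -302$)
$\left(a{\left(13 \right)} + p\right)^{2} = \left(\frac{7}{5} - 302\right)^{2} = \left(- \frac{1503}{5}\right)^{2} = \frac{2259009}{25}$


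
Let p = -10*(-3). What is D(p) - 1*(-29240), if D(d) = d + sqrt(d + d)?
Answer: 29270 + 2*sqrt(15) ≈ 29278.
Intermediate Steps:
p = 30
D(d) = d + sqrt(2)*sqrt(d) (D(d) = d + sqrt(2*d) = d + sqrt(2)*sqrt(d))
D(p) - 1*(-29240) = (30 + sqrt(2)*sqrt(30)) - 1*(-29240) = (30 + 2*sqrt(15)) + 29240 = 29270 + 2*sqrt(15)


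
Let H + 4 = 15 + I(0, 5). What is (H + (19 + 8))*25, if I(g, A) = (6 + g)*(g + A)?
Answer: 1700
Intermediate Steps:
I(g, A) = (6 + g)*(A + g)
H = 41 (H = -4 + (15 + (0**2 + 6*5 + 6*0 + 5*0)) = -4 + (15 + (0 + 30 + 0 + 0)) = -4 + (15 + 30) = -4 + 45 = 41)
(H + (19 + 8))*25 = (41 + (19 + 8))*25 = (41 + 27)*25 = 68*25 = 1700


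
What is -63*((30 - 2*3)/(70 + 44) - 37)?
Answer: 44037/19 ≈ 2317.7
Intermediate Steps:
-63*((30 - 2*3)/(70 + 44) - 37) = -63*((30 - 6)/114 - 37) = -63*(24*(1/114) - 37) = -63*(4/19 - 37) = -63*(-699/19) = 44037/19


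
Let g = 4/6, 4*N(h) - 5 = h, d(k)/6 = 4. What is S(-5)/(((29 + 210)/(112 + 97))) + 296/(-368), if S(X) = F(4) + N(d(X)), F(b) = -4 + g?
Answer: 172871/65964 ≈ 2.6207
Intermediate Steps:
d(k) = 24 (d(k) = 6*4 = 24)
N(h) = 5/4 + h/4
g = ⅔ (g = 4*(⅙) = ⅔ ≈ 0.66667)
F(b) = -10/3 (F(b) = -4 + ⅔ = -10/3)
S(X) = 47/12 (S(X) = -10/3 + (5/4 + (¼)*24) = -10/3 + (5/4 + 6) = -10/3 + 29/4 = 47/12)
S(-5)/(((29 + 210)/(112 + 97))) + 296/(-368) = 47/(12*(((29 + 210)/(112 + 97)))) + 296/(-368) = 47/(12*((239/209))) + 296*(-1/368) = 47/(12*((239*(1/209)))) - 37/46 = 47/(12*(239/209)) - 37/46 = (47/12)*(209/239) - 37/46 = 9823/2868 - 37/46 = 172871/65964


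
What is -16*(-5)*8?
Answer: 640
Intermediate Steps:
-16*(-5)*8 = 80*8 = 640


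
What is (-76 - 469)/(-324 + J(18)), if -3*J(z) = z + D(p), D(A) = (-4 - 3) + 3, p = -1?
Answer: 1635/986 ≈ 1.6582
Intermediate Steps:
D(A) = -4 (D(A) = -7 + 3 = -4)
J(z) = 4/3 - z/3 (J(z) = -(z - 4)/3 = -(-4 + z)/3 = 4/3 - z/3)
(-76 - 469)/(-324 + J(18)) = (-76 - 469)/(-324 + (4/3 - 1/3*18)) = -545/(-324 + (4/3 - 6)) = -545/(-324 - 14/3) = -545/(-986/3) = -545*(-3/986) = 1635/986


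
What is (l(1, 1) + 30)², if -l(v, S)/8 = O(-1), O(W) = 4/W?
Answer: 3844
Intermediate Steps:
l(v, S) = 32 (l(v, S) = -32/(-1) = -32*(-1) = -8*(-4) = 32)
(l(1, 1) + 30)² = (32 + 30)² = 62² = 3844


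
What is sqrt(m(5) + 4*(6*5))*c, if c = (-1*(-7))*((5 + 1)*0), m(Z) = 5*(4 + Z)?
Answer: 0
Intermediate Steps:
m(Z) = 20 + 5*Z
c = 0 (c = 7*(6*0) = 7*0 = 0)
sqrt(m(5) + 4*(6*5))*c = sqrt((20 + 5*5) + 4*(6*5))*0 = sqrt((20 + 25) + 4*30)*0 = sqrt(45 + 120)*0 = sqrt(165)*0 = 0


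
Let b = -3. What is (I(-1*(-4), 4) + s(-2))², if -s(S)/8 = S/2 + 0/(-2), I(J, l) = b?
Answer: 25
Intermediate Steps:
I(J, l) = -3
s(S) = -4*S (s(S) = -8*(S/2 + 0/(-2)) = -8*(S*(½) + 0*(-½)) = -8*(S/2 + 0) = -4*S)
(I(-1*(-4), 4) + s(-2))² = (-3 - 4*(-2))² = (-3 + 8)² = 5² = 25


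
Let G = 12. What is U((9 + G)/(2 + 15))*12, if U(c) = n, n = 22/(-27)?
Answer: -88/9 ≈ -9.7778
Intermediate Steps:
n = -22/27 (n = 22*(-1/27) = -22/27 ≈ -0.81481)
U(c) = -22/27
U((9 + G)/(2 + 15))*12 = -22/27*12 = -88/9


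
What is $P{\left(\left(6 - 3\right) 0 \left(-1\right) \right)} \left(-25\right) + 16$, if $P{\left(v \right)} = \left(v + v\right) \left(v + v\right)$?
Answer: $16$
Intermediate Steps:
$P{\left(v \right)} = 4 v^{2}$ ($P{\left(v \right)} = 2 v 2 v = 4 v^{2}$)
$P{\left(\left(6 - 3\right) 0 \left(-1\right) \right)} \left(-25\right) + 16 = 4 \left(\left(6 - 3\right) 0 \left(-1\right)\right)^{2} \left(-25\right) + 16 = 4 \left(3 \cdot 0\right)^{2} \left(-25\right) + 16 = 4 \cdot 0^{2} \left(-25\right) + 16 = 4 \cdot 0 \left(-25\right) + 16 = 0 \left(-25\right) + 16 = 0 + 16 = 16$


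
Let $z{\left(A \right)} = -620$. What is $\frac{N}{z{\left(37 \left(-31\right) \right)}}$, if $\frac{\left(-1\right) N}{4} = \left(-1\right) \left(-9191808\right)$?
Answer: $\frac{9191808}{155} \approx 59302.0$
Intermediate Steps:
$N = -36767232$ ($N = - 4 \left(\left(-1\right) \left(-9191808\right)\right) = \left(-4\right) 9191808 = -36767232$)
$\frac{N}{z{\left(37 \left(-31\right) \right)}} = - \frac{36767232}{-620} = \left(-36767232\right) \left(- \frac{1}{620}\right) = \frac{9191808}{155}$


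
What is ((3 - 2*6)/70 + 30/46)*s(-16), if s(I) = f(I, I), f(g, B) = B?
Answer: -6744/805 ≈ -8.3776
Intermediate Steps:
s(I) = I
((3 - 2*6)/70 + 30/46)*s(-16) = ((3 - 2*6)/70 + 30/46)*(-16) = ((3 - 12)*(1/70) + 30*(1/46))*(-16) = (-9*1/70 + 15/23)*(-16) = (-9/70 + 15/23)*(-16) = (843/1610)*(-16) = -6744/805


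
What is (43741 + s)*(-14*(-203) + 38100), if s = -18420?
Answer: 1036692382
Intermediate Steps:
(43741 + s)*(-14*(-203) + 38100) = (43741 - 18420)*(-14*(-203) + 38100) = 25321*(2842 + 38100) = 25321*40942 = 1036692382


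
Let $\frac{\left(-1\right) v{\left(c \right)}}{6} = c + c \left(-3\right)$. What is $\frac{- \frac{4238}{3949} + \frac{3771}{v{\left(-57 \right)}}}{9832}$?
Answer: $- \frac{1976719}{2950819168} \approx -0.00066989$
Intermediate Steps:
$v{\left(c \right)} = 12 c$ ($v{\left(c \right)} = - 6 \left(c + c \left(-3\right)\right) = - 6 \left(c - 3 c\right) = - 6 \left(- 2 c\right) = 12 c$)
$\frac{- \frac{4238}{3949} + \frac{3771}{v{\left(-57 \right)}}}{9832} = \frac{- \frac{4238}{3949} + \frac{3771}{12 \left(-57\right)}}{9832} = \left(\left(-4238\right) \frac{1}{3949} + \frac{3771}{-684}\right) \frac{1}{9832} = \left(- \frac{4238}{3949} + 3771 \left(- \frac{1}{684}\right)\right) \frac{1}{9832} = \left(- \frac{4238}{3949} - \frac{419}{76}\right) \frac{1}{9832} = \left(- \frac{1976719}{300124}\right) \frac{1}{9832} = - \frac{1976719}{2950819168}$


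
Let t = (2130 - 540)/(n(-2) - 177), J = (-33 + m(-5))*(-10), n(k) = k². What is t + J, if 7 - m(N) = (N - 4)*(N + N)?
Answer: 199090/173 ≈ 1150.8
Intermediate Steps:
m(N) = 7 - 2*N*(-4 + N) (m(N) = 7 - (N - 4)*(N + N) = 7 - (-4 + N)*2*N = 7 - 2*N*(-4 + N))
J = 1160 (J = (-33 + (7 - 2*(-5)² + 8*(-5)))*(-10) = (-33 + (7 - 2*25 - 40))*(-10) = (-33 + (7 - 50 - 40))*(-10) = (-33 - 83)*(-10) = -116*(-10) = 1160)
t = -1590/173 (t = (2130 - 540)/((-2)² - 177) = 1590/(4 - 177) = 1590/(-173) = 1590*(-1/173) = -1590/173 ≈ -9.1908)
t + J = -1590/173 + 1160 = 199090/173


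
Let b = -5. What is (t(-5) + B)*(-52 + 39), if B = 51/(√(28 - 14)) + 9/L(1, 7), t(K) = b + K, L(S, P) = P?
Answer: 793/7 - 663*√14/14 ≈ -63.909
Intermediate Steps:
t(K) = -5 + K
B = 9/7 + 51*√14/14 (B = 51/(√(28 - 14)) + 9/7 = 51/(√14) + 9*(⅐) = 51*(√14/14) + 9/7 = 51*√14/14 + 9/7 = 9/7 + 51*√14/14 ≈ 14.916)
(t(-5) + B)*(-52 + 39) = ((-5 - 5) + (9/7 + 51*√14/14))*(-52 + 39) = (-10 + (9/7 + 51*√14/14))*(-13) = (-61/7 + 51*√14/14)*(-13) = 793/7 - 663*√14/14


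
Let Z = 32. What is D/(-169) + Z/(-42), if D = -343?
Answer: 4499/3549 ≈ 1.2677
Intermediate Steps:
D/(-169) + Z/(-42) = -343/(-169) + 32/(-42) = -343*(-1/169) + 32*(-1/42) = 343/169 - 16/21 = 4499/3549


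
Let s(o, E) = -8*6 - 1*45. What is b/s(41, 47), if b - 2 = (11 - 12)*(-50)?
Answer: -52/93 ≈ -0.55914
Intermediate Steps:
b = 52 (b = 2 + (11 - 12)*(-50) = 2 - 1*(-50) = 2 + 50 = 52)
s(o, E) = -93 (s(o, E) = -48 - 45 = -93)
b/s(41, 47) = 52/(-93) = 52*(-1/93) = -52/93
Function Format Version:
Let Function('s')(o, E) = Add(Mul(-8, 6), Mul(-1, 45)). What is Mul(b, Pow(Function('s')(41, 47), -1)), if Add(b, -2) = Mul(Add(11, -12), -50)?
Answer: Rational(-52, 93) ≈ -0.55914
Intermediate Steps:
b = 52 (b = Add(2, Mul(Add(11, -12), -50)) = Add(2, Mul(-1, -50)) = Add(2, 50) = 52)
Function('s')(o, E) = -93 (Function('s')(o, E) = Add(-48, -45) = -93)
Mul(b, Pow(Function('s')(41, 47), -1)) = Mul(52, Pow(-93, -1)) = Mul(52, Rational(-1, 93)) = Rational(-52, 93)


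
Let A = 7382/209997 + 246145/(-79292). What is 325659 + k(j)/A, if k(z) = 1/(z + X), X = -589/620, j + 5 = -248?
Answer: 28175922997813054587/86519711989553 ≈ 3.2566e+5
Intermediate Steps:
j = -253 (j = -5 - 248 = -253)
A = -51104378021/16651082124 (A = 7382*(1/209997) + 246145*(-1/79292) = 7382/209997 - 246145/79292 = -51104378021/16651082124 ≈ -3.0691)
X = -19/20 (X = -589*1/620 = -19/20 ≈ -0.95000)
k(z) = 1/(-19/20 + z) (k(z) = 1/(z - 19/20) = 1/(-19/20 + z))
325659 + k(j)/A = 325659 + (20/(-19 + 20*(-253)))/(-51104378021/16651082124) = 325659 + (20/(-19 - 5060))*(-16651082124/51104378021) = 325659 + (20/(-5079))*(-16651082124/51104378021) = 325659 + (20*(-1/5079))*(-16651082124/51104378021) = 325659 - 20/5079*(-16651082124/51104378021) = 325659 + 111007214160/86519711989553 = 28175922997813054587/86519711989553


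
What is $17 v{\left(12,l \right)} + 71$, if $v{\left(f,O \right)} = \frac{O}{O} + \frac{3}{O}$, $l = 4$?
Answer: $\frac{403}{4} \approx 100.75$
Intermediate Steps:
$v{\left(f,O \right)} = 1 + \frac{3}{O}$
$17 v{\left(12,l \right)} + 71 = 17 \frac{3 + 4}{4} + 71 = 17 \cdot \frac{1}{4} \cdot 7 + 71 = 17 \cdot \frac{7}{4} + 71 = \frac{119}{4} + 71 = \frac{403}{4}$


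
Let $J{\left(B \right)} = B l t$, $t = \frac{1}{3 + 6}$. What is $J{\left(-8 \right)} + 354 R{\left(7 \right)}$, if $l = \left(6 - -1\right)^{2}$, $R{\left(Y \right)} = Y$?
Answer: $\frac{21910}{9} \approx 2434.4$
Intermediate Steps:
$t = \frac{1}{9} \approx 0.11111$
$l = 49$ ($l = \left(6 + 1\right)^{2} = 7^{2} = 49$)
$J{\left(B \right)} = \frac{49 B}{9}$ ($J{\left(B \right)} = B 49 \cdot \frac{1}{9} = 49 B \frac{1}{9} = \frac{49 B}{9}$)
$J{\left(-8 \right)} + 354 R{\left(7 \right)} = \frac{49}{9} \left(-8\right) + 354 \cdot 7 = - \frac{392}{9} + 2478 = \frac{21910}{9}$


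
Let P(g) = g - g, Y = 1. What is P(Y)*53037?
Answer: 0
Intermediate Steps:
P(g) = 0
P(Y)*53037 = 0*53037 = 0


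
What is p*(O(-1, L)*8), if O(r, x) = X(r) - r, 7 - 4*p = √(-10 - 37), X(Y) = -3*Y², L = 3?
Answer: -28 + 4*I*√47 ≈ -28.0 + 27.423*I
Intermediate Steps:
p = 7/4 - I*√47/4 (p = 7/4 - √(-10 - 37)/4 = 7/4 - I*√47/4 ≈ 1.75 - 1.7139*I)
O(r, x) = -r - 3*r² (O(r, x) = -3*r² - r = -r - 3*r²)
p*(O(-1, L)*8) = (7/4 - I*√47/4)*(-(-1 - 3*(-1))*8) = (7/4 - I*√47/4)*(-(-1 + 3)*8) = (7/4 - I*√47/4)*(-1*2*8) = (7/4 - I*√47/4)*(-2*8) = (7/4 - I*√47/4)*(-16) = -28 + 4*I*√47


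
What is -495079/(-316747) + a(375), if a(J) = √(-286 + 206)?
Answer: 495079/316747 + 4*I*√5 ≈ 1.563 + 8.9443*I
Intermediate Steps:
a(J) = 4*I*√5 (a(J) = √(-80) = 4*I*√5)
-495079/(-316747) + a(375) = -495079/(-316747) + 4*I*√5 = -495079*(-1/316747) + 4*I*√5 = 495079/316747 + 4*I*√5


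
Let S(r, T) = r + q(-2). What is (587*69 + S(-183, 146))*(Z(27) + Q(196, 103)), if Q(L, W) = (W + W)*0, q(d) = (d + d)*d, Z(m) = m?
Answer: 1088856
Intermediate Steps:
q(d) = 2*d² (q(d) = (2*d)*d = 2*d²)
S(r, T) = 8 + r (S(r, T) = r + 2*(-2)² = r + 2*4 = r + 8 = 8 + r)
Q(L, W) = 0 (Q(L, W) = (2*W)*0 = 0)
(587*69 + S(-183, 146))*(Z(27) + Q(196, 103)) = (587*69 + (8 - 183))*(27 + 0) = (40503 - 175)*27 = 40328*27 = 1088856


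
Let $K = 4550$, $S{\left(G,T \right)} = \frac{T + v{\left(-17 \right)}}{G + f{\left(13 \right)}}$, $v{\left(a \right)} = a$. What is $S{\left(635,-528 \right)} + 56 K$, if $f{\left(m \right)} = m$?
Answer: $\frac{165109855}{648} \approx 2.548 \cdot 10^{5}$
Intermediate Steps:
$S{\left(G,T \right)} = \frac{-17 + T}{13 + G}$ ($S{\left(G,T \right)} = \frac{T - 17}{G + 13} = \frac{-17 + T}{13 + G}$)
$S{\left(635,-528 \right)} + 56 K = \frac{-17 - 528}{13 + 635} + 56 \cdot 4550 = \frac{1}{648} \left(-545\right) + 254800 = - \frac{545}{648} + 254800 = \frac{165109855}{648}$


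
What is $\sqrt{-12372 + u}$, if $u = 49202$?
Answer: $\sqrt{36830} \approx 191.91$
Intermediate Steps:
$\sqrt{-12372 + u} = \sqrt{-12372 + 49202} = \sqrt{36830}$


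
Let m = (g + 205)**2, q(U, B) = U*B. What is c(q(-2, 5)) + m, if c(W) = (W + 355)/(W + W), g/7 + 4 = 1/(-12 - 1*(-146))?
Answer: 140641471/4489 ≈ 31330.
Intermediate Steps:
g = -3745/134 (g = -28 + 7/(-12 - 1*(-146)) = -28 + 7/(-12 + 146) = -28 + 7/134 = -3745/134 ≈ -27.948)
q(U, B) = B*U
c(W) = (355 + W)/(2*W) (c(W) = (355 + W)/((2*W)) = (355 + W)*(1/(2*W)) = (355 + W)/(2*W))
m = 562875625/17956 (m = (-3745/134 + 205)**2 = (23725/134)**2 = 562875625/17956 ≈ 31348.)
c(q(-2, 5)) + m = (355 + 5*(-2))/(2*((5*(-2)))) + 562875625/17956 = (1/2)*(355 - 10)/(-10) + 562875625/17956 = (1/2)*(-1/10)*345 + 562875625/17956 = -69/4 + 562875625/17956 = 140641471/4489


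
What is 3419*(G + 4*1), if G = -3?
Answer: 3419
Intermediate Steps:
3419*(G + 4*1) = 3419*(-3 + 4*1) = 3419*(-3 + 4) = 3419*1 = 3419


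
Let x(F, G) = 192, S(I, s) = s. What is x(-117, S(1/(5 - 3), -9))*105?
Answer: 20160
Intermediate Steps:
x(-117, S(1/(5 - 3), -9))*105 = 192*105 = 20160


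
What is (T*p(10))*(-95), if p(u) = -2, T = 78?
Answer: 14820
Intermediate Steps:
(T*p(10))*(-95) = (78*(-2))*(-95) = -156*(-95) = 14820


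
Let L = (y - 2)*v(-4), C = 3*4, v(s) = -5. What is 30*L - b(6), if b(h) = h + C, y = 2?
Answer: -18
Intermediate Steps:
C = 12
b(h) = 12 + h (b(h) = h + 12 = 12 + h)
L = 0 (L = (2 - 2)*(-5) = 0*(-5) = 0)
30*L - b(6) = 30*0 - (12 + 6) = 0 - 1*18 = 0 - 18 = -18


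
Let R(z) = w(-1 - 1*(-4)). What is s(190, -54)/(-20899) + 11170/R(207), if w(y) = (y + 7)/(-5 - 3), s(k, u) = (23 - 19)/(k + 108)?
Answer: -27826266138/3113951 ≈ -8936.0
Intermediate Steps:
s(k, u) = 4/(108 + k)
w(y) = -7/8 - y/8 (w(y) = (7 + y)/(-8) = (7 + y)*(-⅛) = -7/8 - y/8)
R(z) = -5/4 (R(z) = -7/8 - (-1 - 1*(-4))/8 = -7/8 - (-1 + 4)/8 = -7/8 - ⅛*3 = -7/8 - 3/8 = -5/4)
s(190, -54)/(-20899) + 11170/R(207) = (4/(108 + 190))/(-20899) + 11170/(-5/4) = (4/298)*(-1/20899) + 11170*(-⅘) = (4*(1/298))*(-1/20899) - 8936 = (2/149)*(-1/20899) - 8936 = -2/3113951 - 8936 = -27826266138/3113951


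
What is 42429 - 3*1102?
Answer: 39123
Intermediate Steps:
42429 - 3*1102 = 42429 - 3306 = 39123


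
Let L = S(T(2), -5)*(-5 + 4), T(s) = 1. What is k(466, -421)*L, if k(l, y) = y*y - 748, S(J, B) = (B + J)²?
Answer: -2823888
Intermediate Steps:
k(l, y) = -748 + y² (k(l, y) = y² - 748 = -748 + y²)
L = -16 (L = (-5 + 1)²*(-5 + 4) = (-4)²*(-1) = 16*(-1) = -16)
k(466, -421)*L = (-748 + (-421)²)*(-16) = (-748 + 177241)*(-16) = 176493*(-16) = -2823888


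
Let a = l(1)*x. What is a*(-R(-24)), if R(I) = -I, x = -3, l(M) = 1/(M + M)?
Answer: 36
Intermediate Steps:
l(M) = 1/(2*M)
a = -3/2 (a = ((1/2)/1)*(-3) = ((1/2)*1)*(-3) = (1/2)*(-3) = -3/2 ≈ -1.5000)
a*(-R(-24)) = -(-3)*(-1*(-24))/2 = -(-3)*24/2 = -3/2*(-24) = 36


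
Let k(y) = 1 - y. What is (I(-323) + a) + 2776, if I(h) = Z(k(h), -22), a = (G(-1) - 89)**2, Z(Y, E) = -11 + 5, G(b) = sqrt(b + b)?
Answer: 10689 - 178*I*sqrt(2) ≈ 10689.0 - 251.73*I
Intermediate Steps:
G(b) = sqrt(2)*sqrt(b) (G(b) = sqrt(2*b) = sqrt(2)*sqrt(b))
Z(Y, E) = -6
a = (-89 + I*sqrt(2))**2 (a = (sqrt(2)*sqrt(-1) - 89)**2 = (sqrt(2)*I - 89)**2 = (I*sqrt(2) - 89)**2 = (-89 + I*sqrt(2))**2 ≈ 7919.0 - 251.73*I)
I(h) = -6
(I(-323) + a) + 2776 = (-6 + (89 - I*sqrt(2))**2) + 2776 = 2770 + (89 - I*sqrt(2))**2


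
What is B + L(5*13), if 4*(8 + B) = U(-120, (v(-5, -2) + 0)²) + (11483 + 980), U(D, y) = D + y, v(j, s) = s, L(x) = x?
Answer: 12575/4 ≈ 3143.8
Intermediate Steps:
B = 12315/4 (B = -8 + ((-120 + (-2 + 0)²) + (11483 + 980))/4 = -8 + ((-120 + (-2)²) + 12463)/4 = -8 + ((-120 + 4) + 12463)/4 = -8 + (-116 + 12463)/4 = -8 + (¼)*12347 = -8 + 12347/4 = 12315/4 ≈ 3078.8)
B + L(5*13) = 12315/4 + 5*13 = 12315/4 + 65 = 12575/4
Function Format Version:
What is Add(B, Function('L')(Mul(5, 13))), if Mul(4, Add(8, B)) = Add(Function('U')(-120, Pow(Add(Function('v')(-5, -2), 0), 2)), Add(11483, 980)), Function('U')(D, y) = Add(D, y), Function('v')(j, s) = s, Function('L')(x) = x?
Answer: Rational(12575, 4) ≈ 3143.8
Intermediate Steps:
B = Rational(12315, 4) (B = Add(-8, Mul(Rational(1, 4), Add(Add(-120, Pow(Add(-2, 0), 2)), Add(11483, 980)))) = Add(-8, Mul(Rational(1, 4), Add(Add(-120, Pow(-2, 2)), 12463))) = Add(-8, Mul(Rational(1, 4), Add(Add(-120, 4), 12463))) = Add(-8, Mul(Rational(1, 4), Add(-116, 12463))) = Add(-8, Mul(Rational(1, 4), 12347)) = Add(-8, Rational(12347, 4)) = Rational(12315, 4) ≈ 3078.8)
Add(B, Function('L')(Mul(5, 13))) = Add(Rational(12315, 4), Mul(5, 13)) = Add(Rational(12315, 4), 65) = Rational(12575, 4)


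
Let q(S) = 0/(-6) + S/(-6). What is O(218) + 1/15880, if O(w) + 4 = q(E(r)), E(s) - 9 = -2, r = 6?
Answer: -246137/47640 ≈ -5.1666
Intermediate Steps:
E(s) = 7 (E(s) = 9 - 2 = 7)
q(S) = -S/6 (q(S) = 0*(-1/6) + S*(-1/6) = 0 - S/6 = -S/6)
O(w) = -31/6 (O(w) = -4 - 1/6*7 = -4 - 7/6 = -31/6)
O(218) + 1/15880 = -31/6 + 1/15880 = -246137/47640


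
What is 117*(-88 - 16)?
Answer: -12168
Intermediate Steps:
117*(-88 - 16) = 117*(-104) = -12168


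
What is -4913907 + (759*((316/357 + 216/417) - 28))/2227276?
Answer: -45258769411778015/9210343079 ≈ -4.9139e+6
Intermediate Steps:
-4913907 + (759*((316/357 + 216/417) - 28))/2227276 = -4913907 + (759*((316*(1/357) + 216*(1/417)) - 28))*(1/2227276) = -4913907 + (759*((316/357 + 72/139) - 28))*(1/2227276) = -4913907 + (759*(69628/49623 - 28))*(1/2227276) = -4913907 + (759*(-1319816/49623))*(1/2227276) = -4913907 - 333913448/16541*1/2227276 = -4913907 - 83478362/9210343079 = -45258769411778015/9210343079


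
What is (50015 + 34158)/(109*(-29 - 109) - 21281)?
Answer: -84173/36323 ≈ -2.3173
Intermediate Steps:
(50015 + 34158)/(109*(-29 - 109) - 21281) = 84173/(109*(-138) - 21281) = 84173/(-15042 - 21281) = 84173/(-36323) = 84173*(-1/36323) = -84173/36323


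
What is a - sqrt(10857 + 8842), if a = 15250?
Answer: 15250 - sqrt(19699) ≈ 15110.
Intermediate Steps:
a - sqrt(10857 + 8842) = 15250 - sqrt(10857 + 8842) = 15250 - sqrt(19699)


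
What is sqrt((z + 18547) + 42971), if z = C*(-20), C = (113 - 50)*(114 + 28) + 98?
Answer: I*sqrt(119362) ≈ 345.49*I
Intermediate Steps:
C = 9044 (C = 63*142 + 98 = 8946 + 98 = 9044)
z = -180880 (z = 9044*(-20) = -180880)
sqrt((z + 18547) + 42971) = sqrt((-180880 + 18547) + 42971) = sqrt(-162333 + 42971) = sqrt(-119362) = I*sqrt(119362)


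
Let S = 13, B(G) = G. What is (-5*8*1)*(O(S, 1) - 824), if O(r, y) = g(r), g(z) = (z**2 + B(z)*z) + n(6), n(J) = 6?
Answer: 19200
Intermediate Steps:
g(z) = 6 + 2*z**2 (g(z) = (z**2 + z*z) + 6 = (z**2 + z**2) + 6 = 2*z**2 + 6 = 6 + 2*z**2)
O(r, y) = 6 + 2*r**2
(-5*8*1)*(O(S, 1) - 824) = (-5*8*1)*((6 + 2*13**2) - 824) = (-40*1)*((6 + 2*169) - 824) = -40*((6 + 338) - 824) = -40*(344 - 824) = -40*(-480) = 19200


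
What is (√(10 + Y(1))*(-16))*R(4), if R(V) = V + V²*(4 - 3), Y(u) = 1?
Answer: -320*√11 ≈ -1061.3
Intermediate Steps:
R(V) = V + V² (R(V) = V + V²*1 = V + V²)
(√(10 + Y(1))*(-16))*R(4) = (√(10 + 1)*(-16))*(4*(1 + 4)) = (√11*(-16))*(4*5) = -16*√11*20 = -320*√11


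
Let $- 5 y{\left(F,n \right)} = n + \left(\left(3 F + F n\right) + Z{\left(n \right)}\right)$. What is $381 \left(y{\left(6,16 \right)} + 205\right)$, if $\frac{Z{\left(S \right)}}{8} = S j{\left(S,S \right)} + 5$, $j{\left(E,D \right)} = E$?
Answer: $- \frac{454533}{5} \approx -90907.0$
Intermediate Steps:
$Z{\left(S \right)} = 40 + 8 S^{2}$ ($Z{\left(S \right)} = 8 \left(S S + 5\right) = 8 \left(S^{2} + 5\right) = 8 \left(5 + S^{2}\right) = 40 + 8 S^{2}$)
$y{\left(F,n \right)} = -8 - \frac{8 n^{2}}{5} - \frac{3 F}{5} - \frac{n}{5} - \frac{F n}{5}$ ($y{\left(F,n \right)} = - \frac{n + \left(\left(3 F + F n\right) + \left(40 + 8 n^{2}\right)\right)}{5} = - \frac{n + \left(40 + 3 F + 8 n^{2} + F n\right)}{5} = - \frac{40 + n + 3 F + 8 n^{2} + F n}{5} = -8 - \frac{8 n^{2}}{5} - \frac{3 F}{5} - \frac{n}{5} - \frac{F n}{5}$)
$381 \left(y{\left(6,16 \right)} + 205\right) = 381 \left(\left(-8 - \frac{8 \cdot 16^{2}}{5} - \frac{18}{5} - \frac{16}{5} - \frac{6}{5} \cdot 16\right) + 205\right) = 381 \left(\left(-8 - \frac{2048}{5} - \frac{18}{5} - \frac{16}{5} - \frac{96}{5}\right) + 205\right) = 381 \left(- \frac{2218}{5} + 205\right) = 381 \left(- \frac{1193}{5}\right) = - \frac{454533}{5}$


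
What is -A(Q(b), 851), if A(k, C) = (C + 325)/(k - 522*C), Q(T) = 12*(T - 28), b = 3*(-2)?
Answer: 196/74105 ≈ 0.0026449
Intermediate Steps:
b = -6
Q(T) = -336 + 12*T (Q(T) = 12*(-28 + T) = -336 + 12*T)
A(k, C) = (325 + C)/(k - 522*C)
-A(Q(b), 851) = -(325 + 851)/((-336 + 12*(-6)) - 522*851) = -1176/((-336 - 72) - 444222) = -1176/(-408 - 444222) = -1176/(-444630) = -(-1)*1176/444630 = -1*(-196/74105) = 196/74105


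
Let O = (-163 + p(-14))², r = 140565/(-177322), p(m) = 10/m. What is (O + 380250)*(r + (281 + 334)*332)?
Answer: 361069249798344285/4344389 ≈ 8.3112e+10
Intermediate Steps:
r = -140565/177322 (r = 140565*(-1/177322) = -140565/177322 ≈ -0.79271)
O = 1313316/49 (O = (-163 + 10/(-14))² = (-163 + 10*(-1/14))² = (-163 - 5/7)² = (-1146/7)² = 1313316/49 ≈ 26802.)
(O + 380250)*(r + (281 + 334)*332) = (1313316/49 + 380250)*(-140565/177322 + (281 + 334)*332) = 19945566*(-140565/177322 + 615*332)/49 = 19945566*(-140565/177322 + 204180)/49 = (19945566/49)*(36205465395/177322) = 361069249798344285/4344389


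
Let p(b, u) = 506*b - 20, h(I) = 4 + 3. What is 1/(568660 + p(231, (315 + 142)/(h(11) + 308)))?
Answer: 1/685526 ≈ 1.4587e-6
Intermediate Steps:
h(I) = 7
p(b, u) = -20 + 506*b
1/(568660 + p(231, (315 + 142)/(h(11) + 308))) = 1/(568660 + (-20 + 506*231)) = 1/(568660 + (-20 + 116886)) = 1/(568660 + 116866) = 1/685526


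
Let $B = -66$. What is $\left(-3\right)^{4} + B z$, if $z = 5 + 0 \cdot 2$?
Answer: $-249$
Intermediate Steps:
$z = 5$ ($z = 5 + 0 = 5$)
$\left(-3\right)^{4} + B z = \left(-3\right)^{4} - 330 = 81 - 330 = -249$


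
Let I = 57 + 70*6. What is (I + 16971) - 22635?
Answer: -5187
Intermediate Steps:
I = 477 (I = 57 + 420 = 477)
(I + 16971) - 22635 = (477 + 16971) - 22635 = 17448 - 22635 = -5187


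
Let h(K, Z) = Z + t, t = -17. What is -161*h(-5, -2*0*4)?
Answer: 2737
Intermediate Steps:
h(K, Z) = -17 + Z (h(K, Z) = Z - 17 = -17 + Z)
-161*h(-5, -2*0*4) = -161*(-17 - 2*0*4) = -161*(-17 + 0*4) = -161*(-17 + 0) = -161*(-17) = 2737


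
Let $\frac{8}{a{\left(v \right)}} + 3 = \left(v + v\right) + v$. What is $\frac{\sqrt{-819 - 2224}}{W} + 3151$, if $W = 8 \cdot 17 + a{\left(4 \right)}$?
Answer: $3151 + \frac{9 i \sqrt{3043}}{1232} \approx 3151.0 + 0.40298 i$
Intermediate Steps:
$a{\left(v \right)} = \frac{8}{-3 + 3 v}$ ($a{\left(v \right)} = \frac{8}{-3 + \left(\left(v + v\right) + v\right)} = \frac{8}{-3 + \left(2 v + v\right)} = \frac{8}{-3 + 3 v}$)
$W = \frac{1232}{9}$ ($W = 8 \cdot 17 + \frac{8}{3 \left(-1 + 4\right)} = 136 + \frac{8}{3 \cdot 3} = 136 + \frac{8}{3} \cdot \frac{1}{3} = 136 + \frac{8}{9} = \frac{1232}{9} \approx 136.89$)
$\frac{\sqrt{-819 - 2224}}{W} + 3151 = \frac{\sqrt{-819 - 2224}}{\frac{1232}{9}} + 3151 = \sqrt{-3043} \cdot \frac{9}{1232} + 3151 = i \sqrt{3043} \cdot \frac{9}{1232} + 3151 = \frac{9 i \sqrt{3043}}{1232} + 3151 = 3151 + \frac{9 i \sqrt{3043}}{1232}$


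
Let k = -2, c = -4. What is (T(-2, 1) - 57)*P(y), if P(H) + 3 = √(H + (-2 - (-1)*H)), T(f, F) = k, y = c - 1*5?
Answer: 177 - 118*I*√5 ≈ 177.0 - 263.86*I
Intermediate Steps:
y = -9 (y = -4 - 1*5 = -4 - 5 = -9)
T(f, F) = -2
P(H) = -3 + √(-2 + 2*H) (P(H) = -3 + √(H + (-2 - (-1)*H)) = -3 + √(H + (-2 + H)) = -3 + √(-2 + 2*H))
(T(-2, 1) - 57)*P(y) = (-2 - 57)*(-3 + √(-2 + 2*(-9))) = -59*(-3 + √(-2 - 18)) = -59*(-3 + √(-20)) = -59*(-3 + 2*I*√5) = 177 - 118*I*√5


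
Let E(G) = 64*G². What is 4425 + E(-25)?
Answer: 44425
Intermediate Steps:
4425 + E(-25) = 4425 + 64*(-25)² = 4425 + 64*625 = 4425 + 40000 = 44425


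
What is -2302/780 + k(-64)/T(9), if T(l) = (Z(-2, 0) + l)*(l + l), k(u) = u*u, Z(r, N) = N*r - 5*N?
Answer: 235163/10530 ≈ 22.333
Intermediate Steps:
Z(r, N) = -5*N + N*r
k(u) = u**2
T(l) = 2*l**2 (T(l) = (0*(-5 - 2) + l)*(l + l) = (0*(-7) + l)*(2*l) = (0 + l)*(2*l) = l*(2*l) = 2*l**2)
-2302/780 + k(-64)/T(9) = -2302/780 + (-64)**2/((2*9**2)) = -2302*1/780 + 4096/((2*81)) = -1151/390 + 4096/162 = -1151/390 + 4096*(1/162) = -1151/390 + 2048/81 = 235163/10530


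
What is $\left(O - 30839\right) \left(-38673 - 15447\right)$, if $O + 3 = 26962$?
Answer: $209985600$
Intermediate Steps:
$O = 26959$ ($O = -3 + 26962 = 26959$)
$\left(O - 30839\right) \left(-38673 - 15447\right) = \left(26959 - 30839\right) \left(-38673 - 15447\right) = \left(-3880\right) \left(-54120\right) = 209985600$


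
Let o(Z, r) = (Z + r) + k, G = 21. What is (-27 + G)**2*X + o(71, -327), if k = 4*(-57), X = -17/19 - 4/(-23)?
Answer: -222848/437 ≈ -509.95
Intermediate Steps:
X = -315/437 (X = -17*1/19 - 4*(-1/23) = -17/19 + 4/23 = -315/437 ≈ -0.72082)
k = -228
o(Z, r) = -228 + Z + r (o(Z, r) = (Z + r) - 228 = -228 + Z + r)
(-27 + G)**2*X + o(71, -327) = (-27 + 21)**2*(-315/437) + (-228 + 71 - 327) = (-6)**2*(-315/437) - 484 = 36*(-315/437) - 484 = -11340/437 - 484 = -222848/437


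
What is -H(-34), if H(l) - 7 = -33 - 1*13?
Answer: 39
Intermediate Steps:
H(l) = -39 (H(l) = 7 + (-33 - 1*13) = 7 + (-33 - 13) = 7 - 46 = -39)
-H(-34) = -1*(-39) = 39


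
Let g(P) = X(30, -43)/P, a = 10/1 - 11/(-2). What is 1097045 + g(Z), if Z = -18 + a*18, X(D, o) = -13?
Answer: 286328732/261 ≈ 1.0970e+6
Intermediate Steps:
a = 31/2 (a = 10*1 - 11*(-1/2) = 10 + 11/2 = 31/2 ≈ 15.500)
Z = 261 (Z = -18 + (31/2)*18 = -18 + 279 = 261)
g(P) = -13/P
1097045 + g(Z) = 1097045 - 13/261 = 286328732/261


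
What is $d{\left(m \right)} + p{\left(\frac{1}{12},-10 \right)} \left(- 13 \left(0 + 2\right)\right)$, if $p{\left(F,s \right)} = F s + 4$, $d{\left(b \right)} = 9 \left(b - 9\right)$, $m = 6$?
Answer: $- \frac{328}{3} \approx -109.33$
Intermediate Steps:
$d{\left(b \right)} = -81 + 9 b$ ($d{\left(b \right)} = 9 \left(-9 + b\right) = -81 + 9 b$)
$p{\left(F,s \right)} = 4 + F s$
$d{\left(m \right)} + p{\left(\frac{1}{12},-10 \right)} \left(- 13 \left(0 + 2\right)\right) = \left(-81 + 9 \cdot 6\right) + \left(4 + \frac{1}{12} \left(-10\right)\right) \left(- 13 \left(0 + 2\right)\right) = \left(-81 + 54\right) + \left(4 + \frac{1}{12} \left(-10\right)\right) \left(\left(-13\right) 2\right) = -27 + \left(4 - \frac{5}{6}\right) \left(-26\right) = -27 + \frac{19}{6} \left(-26\right) = -27 - \frac{247}{3} = - \frac{328}{3}$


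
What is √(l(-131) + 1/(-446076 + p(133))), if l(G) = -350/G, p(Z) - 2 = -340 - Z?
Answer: √9142675970939583/58497657 ≈ 1.6346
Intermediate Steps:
p(Z) = -338 - Z (p(Z) = 2 + (-340 - Z) = -338 - Z)
√(l(-131) + 1/(-446076 + p(133))) = √(-350/(-131) + 1/(-446076 + (-338 - 1*133))) = √(-350*(-1/131) + 1/(-446076 + (-338 - 133))) = √(350/131 + 1/(-446076 - 471)) = √(350/131 + 1/(-446547)) = √(350/131 - 1/446547) = √(156291319/58497657) = √9142675970939583/58497657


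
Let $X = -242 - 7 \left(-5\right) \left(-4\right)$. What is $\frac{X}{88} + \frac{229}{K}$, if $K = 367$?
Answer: $- \frac{60021}{16148} \approx -3.7169$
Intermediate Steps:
$X = -382$ ($X = -242 - \left(-35\right) \left(-4\right) = -242 - 140 = -382$)
$\frac{X}{88} + \frac{229}{K} = - \frac{382}{88} + \frac{229}{367} = \left(-382\right) \frac{1}{88} + 229 \cdot \frac{1}{367} = - \frac{191}{44} + \frac{229}{367} = - \frac{60021}{16148}$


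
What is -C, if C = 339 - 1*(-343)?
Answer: -682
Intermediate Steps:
C = 682 (C = 339 + 343 = 682)
-C = -1*682 = -682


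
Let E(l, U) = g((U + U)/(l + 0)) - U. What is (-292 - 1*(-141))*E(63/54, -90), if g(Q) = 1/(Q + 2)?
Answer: -14485883/1066 ≈ -13589.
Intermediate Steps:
g(Q) = 1/(2 + Q)
E(l, U) = 1/(2 + 2*U/l) - U (E(l, U) = 1/(2 + (U + U)/(l + 0)) - U = 1/(2 + (2*U)/l) - U = 1/(2 + 2*U/l) - U)
(-292 - 1*(-141))*E(63/54, -90) = (-292 - 1*(-141))*(((63/54)/2 - 1*(-90)*(-90 + 63/54))/(-90 + 63/54)) = (-292 + 141)*(((63*(1/54))/2 - 1*(-90)*(-90 + 63*(1/54)))/(-90 + 63*(1/54))) = -151*((½)*(7/6) - 1*(-90)*(-90 + 7/6))/(-90 + 7/6) = -151*(7/12 - 1*(-90)*(-533/6))/(-533/6) = -(-906)*(7/12 - 7995)/533 = -(-906)*(-95933)/(533*12) = -151*95933/1066 = -14485883/1066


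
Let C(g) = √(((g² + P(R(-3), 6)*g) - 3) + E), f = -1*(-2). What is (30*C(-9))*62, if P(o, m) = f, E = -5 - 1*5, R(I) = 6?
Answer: 9300*√2 ≈ 13152.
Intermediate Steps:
E = -10 (E = -5 - 5 = -10)
f = 2
P(o, m) = 2
C(g) = √(-13 + g² + 2*g) (C(g) = √(((g² + 2*g) - 3) - 10) = √((-3 + g² + 2*g) - 10) = √(-13 + g² + 2*g))
(30*C(-9))*62 = (30*√(-13 + (-9)² + 2*(-9)))*62 = (30*√(-13 + 81 - 18))*62 = (30*√50)*62 = (30*(5*√2))*62 = (150*√2)*62 = 9300*√2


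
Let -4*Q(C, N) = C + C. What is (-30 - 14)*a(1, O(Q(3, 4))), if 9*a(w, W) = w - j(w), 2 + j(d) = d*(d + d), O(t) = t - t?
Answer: -44/9 ≈ -4.8889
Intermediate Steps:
Q(C, N) = -C/2 (Q(C, N) = -(C + C)/4 = -C/2)
O(t) = 0
j(d) = -2 + 2*d**2 (j(d) = -2 + d*(d + d) = -2 + d*(2*d) = -2 + 2*d**2)
a(w, W) = 2/9 - 2*w**2/9 + w/9 (a(w, W) = (w - (-2 + 2*w**2))/9 = (w + (2 - 2*w**2))/9 = (2 + w - 2*w**2)/9 = 2/9 - 2*w**2/9 + w/9)
(-30 - 14)*a(1, O(Q(3, 4))) = (-30 - 14)*(2/9 - 2/9*1**2 + (1/9)*1) = -44*(2/9 - 2/9*1 + 1/9) = -44*(2/9 - 2/9 + 1/9) = -44*1/9 = -44/9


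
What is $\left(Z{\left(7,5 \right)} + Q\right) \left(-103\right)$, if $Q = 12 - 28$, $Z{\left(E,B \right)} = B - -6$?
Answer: $515$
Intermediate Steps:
$Z{\left(E,B \right)} = 6 + B$ ($Z{\left(E,B \right)} = B + 6 = 6 + B$)
$Q = -16$ ($Q = 12 - 28 = -16$)
$\left(Z{\left(7,5 \right)} + Q\right) \left(-103\right) = \left(\left(6 + 5\right) - 16\right) \left(-103\right) = \left(11 - 16\right) \left(-103\right) = \left(-5\right) \left(-103\right) = 515$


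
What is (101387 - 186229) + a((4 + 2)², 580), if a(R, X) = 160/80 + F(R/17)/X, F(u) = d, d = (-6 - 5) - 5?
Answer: -12301804/145 ≈ -84840.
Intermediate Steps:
d = -16 (d = -11 - 5 = -16)
F(u) = -16
a(R, X) = 2 - 16/X (a(R, X) = 160/80 - 16/X = 160*(1/80) - 16/X = 2 - 16/X)
(101387 - 186229) + a((4 + 2)², 580) = (101387 - 186229) + (2 - 16/580) = -84842 + (2 - 16*1/580) = -84842 + (2 - 4/145) = -84842 + 286/145 = -12301804/145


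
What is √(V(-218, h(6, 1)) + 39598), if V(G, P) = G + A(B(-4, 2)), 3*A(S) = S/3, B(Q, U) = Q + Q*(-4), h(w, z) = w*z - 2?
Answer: 8*√5538/3 ≈ 198.45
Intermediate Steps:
h(w, z) = -2 + w*z
B(Q, U) = -3*Q (B(Q, U) = Q - 4*Q = -3*Q)
A(S) = S/9 (A(S) = (S/3)/3 = S/9)
V(G, P) = 4/3 + G (V(G, P) = G + (-3*(-4))/9 = G + (⅑)*12 = G + 4/3 = 4/3 + G)
√(V(-218, h(6, 1)) + 39598) = √((4/3 - 218) + 39598) = √(-650/3 + 39598) = √(118144/3) = 8*√5538/3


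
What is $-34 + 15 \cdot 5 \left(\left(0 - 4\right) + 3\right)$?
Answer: $-109$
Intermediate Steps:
$-34 + 15 \cdot 5 \left(\left(0 - 4\right) + 3\right) = -34 + 15 \cdot 5 \left(-4 + 3\right) = -34 + 15 \cdot 5 \left(-1\right) = -34 + 15 \left(-5\right) = -34 - 75 = -109$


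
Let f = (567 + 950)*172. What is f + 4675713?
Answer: 4936637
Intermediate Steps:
f = 260924 (f = 1517*172 = 260924)
f + 4675713 = 260924 + 4675713 = 4936637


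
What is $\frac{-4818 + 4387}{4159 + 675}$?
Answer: $- \frac{431}{4834} \approx -0.08916$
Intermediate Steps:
$\frac{-4818 + 4387}{4159 + 675} = - \frac{431}{4834}$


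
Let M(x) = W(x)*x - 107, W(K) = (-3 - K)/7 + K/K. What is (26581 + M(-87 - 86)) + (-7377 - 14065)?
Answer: 4603/7 ≈ 657.57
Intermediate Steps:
W(K) = 4/7 - K/7 (W(K) = (-3 - K)*(⅐) + 1 = (-3/7 - K/7) + 1 = 4/7 - K/7)
M(x) = -107 + x*(4/7 - x/7) (M(x) = (4/7 - x/7)*x - 107 = x*(4/7 - x/7) - 107 = -107 + x*(4/7 - x/7))
(26581 + M(-87 - 86)) + (-7377 - 14065) = (26581 + (-107 - (-87 - 86)*(-4 + (-87 - 86))/7)) + (-7377 - 14065) = (26581 + (-107 - ⅐*(-173)*(-4 - 173))) - 21442 = (26581 + (-107 - ⅐*(-173)*(-177))) - 21442 = (26581 + (-107 - 30621/7)) - 21442 = (26581 - 31370/7) - 21442 = 154697/7 - 21442 = 4603/7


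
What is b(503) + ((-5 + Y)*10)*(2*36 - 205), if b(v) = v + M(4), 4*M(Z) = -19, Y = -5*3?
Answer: 108393/4 ≈ 27098.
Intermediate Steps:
Y = -15
M(Z) = -19/4 (M(Z) = (1/4)*(-19) = -19/4)
b(v) = -19/4 + v (b(v) = v - 19/4 = -19/4 + v)
b(503) + ((-5 + Y)*10)*(2*36 - 205) = (-19/4 + 503) + ((-5 - 15)*10)*(2*36 - 205) = 1993/4 + (-20*10)*(72 - 205) = 1993/4 - 200*(-133) = 1993/4 + 26600 = 108393/4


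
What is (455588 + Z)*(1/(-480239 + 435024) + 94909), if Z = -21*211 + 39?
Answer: 1936222102579064/45215 ≈ 4.2823e+10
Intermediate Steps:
Z = -4392 (Z = -4431 + 39 = -4392)
(455588 + Z)*(1/(-480239 + 435024) + 94909) = (455588 - 4392)*(1/(-480239 + 435024) + 94909) = 451196*(1/(-45215) + 94909) = 451196*(-1/45215 + 94909) = 451196*(4291310434/45215) = 1936222102579064/45215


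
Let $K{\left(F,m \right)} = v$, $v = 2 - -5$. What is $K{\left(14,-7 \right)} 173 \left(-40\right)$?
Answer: $-48440$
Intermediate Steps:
$v = 7$ ($v = 2 + 5 = 7$)
$K{\left(F,m \right)} = 7$
$K{\left(14,-7 \right)} 173 \left(-40\right) = 7 \cdot 173 \left(-40\right) = 1211 \left(-40\right) = -48440$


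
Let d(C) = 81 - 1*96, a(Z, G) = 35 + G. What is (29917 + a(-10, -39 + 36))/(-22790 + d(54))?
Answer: -29949/22805 ≈ -1.3133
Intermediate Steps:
d(C) = -15 (d(C) = 81 - 96 = -15)
(29917 + a(-10, -39 + 36))/(-22790 + d(54)) = (29917 + (35 + (-39 + 36)))/(-22790 - 15) = (29917 + (35 - 3))/(-22805) = (29917 + 32)*(-1/22805) = 29949*(-1/22805) = -29949/22805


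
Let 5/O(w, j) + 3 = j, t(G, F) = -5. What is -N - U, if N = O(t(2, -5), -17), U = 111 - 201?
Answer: 361/4 ≈ 90.250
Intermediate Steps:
U = -90
O(w, j) = 5/(-3 + j)
N = -1/4 (N = 5/(-3 - 17) = 5/(-20) = 5*(-1/20) = -1/4 ≈ -0.25000)
-N - U = -1*(-1/4) - 1*(-90) = 1/4 + 90 = 361/4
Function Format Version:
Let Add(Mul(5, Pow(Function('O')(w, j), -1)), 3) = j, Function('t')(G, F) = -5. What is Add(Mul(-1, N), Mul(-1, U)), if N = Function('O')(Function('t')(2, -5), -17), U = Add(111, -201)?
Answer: Rational(361, 4) ≈ 90.250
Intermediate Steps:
U = -90
Function('O')(w, j) = Mul(5, Pow(Add(-3, j), -1))
N = Rational(-1, 4) (N = Mul(5, Pow(Add(-3, -17), -1)) = Mul(5, Pow(-20, -1)) = Mul(5, Rational(-1, 20)) = Rational(-1, 4) ≈ -0.25000)
Add(Mul(-1, N), Mul(-1, U)) = Add(Mul(-1, Rational(-1, 4)), Mul(-1, -90)) = Add(Rational(1, 4), 90) = Rational(361, 4)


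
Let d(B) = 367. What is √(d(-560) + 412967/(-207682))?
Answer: √15743609604014/207682 ≈ 19.105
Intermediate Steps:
√(d(-560) + 412967/(-207682)) = √(367 + 412967/(-207682)) = √(367 + 412967*(-1/207682)) = √(367 - 412967/207682) = √(75806327/207682) = √15743609604014/207682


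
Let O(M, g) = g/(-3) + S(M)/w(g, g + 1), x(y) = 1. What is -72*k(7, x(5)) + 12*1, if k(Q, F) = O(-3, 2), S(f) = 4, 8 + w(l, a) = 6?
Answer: 204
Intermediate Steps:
w(l, a) = -2 (w(l, a) = -8 + 6 = -2)
O(M, g) = -2 - g/3 (O(M, g) = g/(-3) + 4/(-2) = g*(-⅓) + 4*(-½) = -g/3 - 2 = -2 - g/3)
k(Q, F) = -8/3 (k(Q, F) = -2 - ⅓*2 = -2 - ⅔ = -8/3)
-72*k(7, x(5)) + 12*1 = -72*(-8/3) + 12*1 = 192 + 12 = 204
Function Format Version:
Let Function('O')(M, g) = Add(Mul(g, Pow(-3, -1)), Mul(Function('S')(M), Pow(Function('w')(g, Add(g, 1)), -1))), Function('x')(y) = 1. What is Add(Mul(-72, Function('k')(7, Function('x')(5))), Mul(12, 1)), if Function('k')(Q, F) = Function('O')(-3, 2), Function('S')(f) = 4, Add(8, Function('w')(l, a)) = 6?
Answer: 204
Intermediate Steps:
Function('w')(l, a) = -2 (Function('w')(l, a) = Add(-8, 6) = -2)
Function('O')(M, g) = Add(-2, Mul(Rational(-1, 3), g)) (Function('O')(M, g) = Add(Mul(g, Pow(-3, -1)), Mul(4, Pow(-2, -1))) = Add(Mul(g, Rational(-1, 3)), Mul(4, Rational(-1, 2))) = Add(Mul(Rational(-1, 3), g), -2) = Add(-2, Mul(Rational(-1, 3), g)))
Function('k')(Q, F) = Rational(-8, 3) (Function('k')(Q, F) = Add(-2, Mul(Rational(-1, 3), 2)) = Add(-2, Rational(-2, 3)) = Rational(-8, 3))
Add(Mul(-72, Function('k')(7, Function('x')(5))), Mul(12, 1)) = Add(Mul(-72, Rational(-8, 3)), Mul(12, 1)) = Add(192, 12) = 204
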